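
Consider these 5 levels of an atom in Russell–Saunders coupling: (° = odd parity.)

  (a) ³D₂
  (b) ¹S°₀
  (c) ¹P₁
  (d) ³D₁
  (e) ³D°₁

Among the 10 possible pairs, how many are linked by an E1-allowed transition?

3

(a)–(b): forbidden (ΔS, ΔL, ΔJ).
(a)–(c): forbidden (parity, ΔS).
(a)–(d): forbidden (parity).
(a)–(e): allowed.
(b)–(c): allowed.
(b)–(d): forbidden (ΔS, ΔL).
(b)–(e): forbidden (parity, ΔS, ΔL).
(c)–(d): forbidden (parity, ΔS).
(c)–(e): forbidden (ΔS).
(d)–(e): allowed.
Allowed pairs: 3 of 10.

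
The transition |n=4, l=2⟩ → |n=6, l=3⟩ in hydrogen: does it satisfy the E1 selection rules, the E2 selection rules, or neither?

E1

Δl = 3 − 2 = +1; l_i + l_f = 5.
E1 (Δl = ±1): satisfied.
E2 (Δl = 0,±2, l_i+l_f ≥ 2): not satisfied.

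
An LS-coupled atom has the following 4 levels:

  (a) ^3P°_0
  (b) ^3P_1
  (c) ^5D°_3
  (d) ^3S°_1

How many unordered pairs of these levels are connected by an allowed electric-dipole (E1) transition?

2

(a)–(b): allowed.
(a)–(c): forbidden (parity, ΔS, ΔJ).
(a)–(d): forbidden (parity).
(b)–(c): forbidden (ΔS, ΔJ).
(b)–(d): allowed.
(c)–(d): forbidden (parity, ΔS, ΔL, ΔJ).
Allowed pairs: 2 of 6.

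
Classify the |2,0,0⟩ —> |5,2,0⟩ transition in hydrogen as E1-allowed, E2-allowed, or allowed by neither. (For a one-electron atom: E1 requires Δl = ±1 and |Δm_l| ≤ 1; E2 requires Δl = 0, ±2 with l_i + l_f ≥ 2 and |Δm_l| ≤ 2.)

E2

Δl = 2 − 0 = +2; l_i + l_f = 2.
Δm_l = +0.
E1 (Δl = ±1, |Δm_l| ≤ 1): not satisfied.
E2 (Δl = 0,±2, l_i+l_f ≥ 2, |Δm_l| ≤ 2): satisfied.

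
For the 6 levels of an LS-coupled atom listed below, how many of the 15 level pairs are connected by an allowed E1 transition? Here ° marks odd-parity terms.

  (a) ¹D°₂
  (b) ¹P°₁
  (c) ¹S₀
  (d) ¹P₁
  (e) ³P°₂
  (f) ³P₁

4

(a)–(b): forbidden (parity).
(a)–(c): forbidden (ΔL, ΔJ).
(a)–(d): allowed.
(a)–(e): forbidden (parity, ΔS).
(a)–(f): forbidden (ΔS).
(b)–(c): allowed.
(b)–(d): allowed.
(b)–(e): forbidden (parity, ΔS).
(b)–(f): forbidden (ΔS).
(c)–(d): forbidden (parity).
(c)–(e): forbidden (ΔS, ΔJ).
(c)–(f): forbidden (parity, ΔS).
(d)–(e): forbidden (ΔS).
(d)–(f): forbidden (parity, ΔS).
(e)–(f): allowed.
Allowed pairs: 4 of 15.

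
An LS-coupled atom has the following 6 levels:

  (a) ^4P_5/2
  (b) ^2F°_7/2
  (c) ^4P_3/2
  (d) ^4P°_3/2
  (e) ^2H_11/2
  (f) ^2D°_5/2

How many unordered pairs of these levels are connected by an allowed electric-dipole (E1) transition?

(a)–(b): forbidden (ΔS, ΔL).
(a)–(c): forbidden (parity).
(a)–(d): allowed.
(a)–(e): forbidden (parity, ΔS, ΔL, ΔJ).
(a)–(f): forbidden (ΔS).
(b)–(c): forbidden (ΔS, ΔL, ΔJ).
(b)–(d): forbidden (parity, ΔS, ΔL, ΔJ).
(b)–(e): forbidden (ΔL, ΔJ).
(b)–(f): forbidden (parity).
(c)–(d): allowed.
(c)–(e): forbidden (parity, ΔS, ΔL, ΔJ).
(c)–(f): forbidden (ΔS).
(d)–(e): forbidden (ΔS, ΔL, ΔJ).
(d)–(f): forbidden (parity, ΔS).
(e)–(f): forbidden (ΔL, ΔJ).
Allowed pairs: 2 of 15.

2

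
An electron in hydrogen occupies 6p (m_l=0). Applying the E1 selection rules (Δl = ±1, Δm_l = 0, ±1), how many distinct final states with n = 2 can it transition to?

E1 requires Δl = ±1, so l_f ∈ {0, 2}; with 0 ≤ l_f ≤ n_f−1 = 1, the allowed l_f values are {0}.
For l_f = 0: m_f ∈ {m_i−1, m_i, m_i+1} ∩ [−0, 0] = {0} → 1 state.
Total: 1.

1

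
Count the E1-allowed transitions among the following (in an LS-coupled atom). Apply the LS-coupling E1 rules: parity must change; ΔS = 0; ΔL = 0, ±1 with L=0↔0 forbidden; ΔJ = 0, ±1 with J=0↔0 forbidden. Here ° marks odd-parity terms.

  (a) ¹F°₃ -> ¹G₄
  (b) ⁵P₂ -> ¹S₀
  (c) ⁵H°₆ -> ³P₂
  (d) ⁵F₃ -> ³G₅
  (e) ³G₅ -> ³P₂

1

(a) allowed
(b) forbidden (parity, ΔS, ΔJ fail)
(c) forbidden (ΔS, ΔL, ΔJ fail)
(d) forbidden (parity, ΔS, ΔJ fail)
(e) forbidden (parity, ΔL, ΔJ fail)
Total allowed: 1 of 5.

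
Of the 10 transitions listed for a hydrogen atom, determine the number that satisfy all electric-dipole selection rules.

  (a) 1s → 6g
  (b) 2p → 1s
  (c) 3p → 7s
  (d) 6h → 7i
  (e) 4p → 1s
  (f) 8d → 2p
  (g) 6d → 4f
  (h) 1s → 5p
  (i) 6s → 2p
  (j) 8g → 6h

(a) forbidden — Δl = +4 (E1 requires Δl = ±1)
(b) allowed
(c) allowed
(d) allowed
(e) allowed
(f) allowed
(g) allowed
(h) allowed
(i) allowed
(j) allowed
Total allowed: 9 of 10.

9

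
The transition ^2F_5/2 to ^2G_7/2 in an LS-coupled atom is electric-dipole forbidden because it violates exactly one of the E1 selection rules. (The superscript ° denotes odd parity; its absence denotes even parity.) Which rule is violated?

parity

Parity must change: even → even — violated.
ΔS = 0: S: 1/2 → 1/2 — satisfied.
ΔL = 0, ±1 (not L=0↔0): L: 3 → 4, ΔL = +1 — satisfied.
ΔJ = 0, ±1 (not J=0↔0): J: 5/2 → 7/2, ΔJ = +1 — satisfied.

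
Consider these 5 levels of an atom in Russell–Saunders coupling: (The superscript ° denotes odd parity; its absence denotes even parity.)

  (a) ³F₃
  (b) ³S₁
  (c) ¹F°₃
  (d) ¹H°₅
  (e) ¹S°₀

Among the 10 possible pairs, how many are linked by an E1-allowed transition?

0

(a)–(b): forbidden (parity, ΔL, ΔJ).
(a)–(c): forbidden (ΔS).
(a)–(d): forbidden (ΔS, ΔL, ΔJ).
(a)–(e): forbidden (ΔS, ΔL, ΔJ).
(b)–(c): forbidden (ΔS, ΔL, ΔJ).
(b)–(d): forbidden (ΔS, ΔL, ΔJ).
(b)–(e): forbidden (ΔS, ΔL).
(c)–(d): forbidden (parity, ΔL, ΔJ).
(c)–(e): forbidden (parity, ΔL, ΔJ).
(d)–(e): forbidden (parity, ΔL, ΔJ).
Allowed pairs: 0 of 10.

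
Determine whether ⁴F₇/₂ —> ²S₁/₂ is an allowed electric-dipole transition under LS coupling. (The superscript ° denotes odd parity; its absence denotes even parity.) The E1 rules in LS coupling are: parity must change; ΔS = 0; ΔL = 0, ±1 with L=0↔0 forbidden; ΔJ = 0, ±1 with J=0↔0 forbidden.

Parity must change: even → even — violated.
ΔL = 0, ±1 (not L=0↔0): L: 3 → 0, ΔL = -3 — violated.
ΔS = 0: S: 3/2 → 1/2 — violated.
ΔJ = 0, ±1 (not J=0↔0): J: 7/2 → 1/2, ΔJ = -3 — violated.
Rule(s) violated: parity, ΔS, ΔL, ΔJ.

forbidden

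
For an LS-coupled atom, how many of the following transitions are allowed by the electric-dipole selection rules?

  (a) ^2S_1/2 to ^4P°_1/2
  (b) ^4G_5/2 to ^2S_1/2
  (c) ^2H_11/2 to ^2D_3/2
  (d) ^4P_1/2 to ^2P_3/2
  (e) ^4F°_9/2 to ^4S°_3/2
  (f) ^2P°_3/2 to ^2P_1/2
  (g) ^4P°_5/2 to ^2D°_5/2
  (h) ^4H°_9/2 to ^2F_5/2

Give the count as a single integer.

(a) forbidden (ΔS fails)
(b) forbidden (parity, ΔS, ΔL, ΔJ fail)
(c) forbidden (parity, ΔL, ΔJ fail)
(d) forbidden (parity, ΔS fail)
(e) forbidden (parity, ΔL, ΔJ fail)
(f) allowed
(g) forbidden (parity, ΔS fail)
(h) forbidden (ΔS, ΔL, ΔJ fail)
Total allowed: 1 of 8.

1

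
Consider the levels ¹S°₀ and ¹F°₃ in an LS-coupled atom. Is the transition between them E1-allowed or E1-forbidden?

Reading off the term symbols: S 0→0, L 0→3, J 0→3, parity odd→odd.
Parity must change: odd → odd — fails.
ΔS = 0: S: 0 → 0 — passes.
ΔL = 0, ±1 (not L=0↔0): L: 0 → 3, ΔL = +3 — fails.
ΔJ = 0, ±1 (not J=0↔0): J: 0 → 3, ΔJ = +3 — fails.
Rule(s) violated: parity, ΔL, ΔJ.

forbidden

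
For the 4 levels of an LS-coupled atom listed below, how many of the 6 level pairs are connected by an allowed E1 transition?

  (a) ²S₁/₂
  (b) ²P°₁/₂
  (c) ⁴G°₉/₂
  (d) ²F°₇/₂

1

(a)–(b): allowed.
(a)–(c): forbidden (ΔS, ΔL, ΔJ).
(a)–(d): forbidden (ΔL, ΔJ).
(b)–(c): forbidden (parity, ΔS, ΔL, ΔJ).
(b)–(d): forbidden (parity, ΔL, ΔJ).
(c)–(d): forbidden (parity, ΔS).
Allowed pairs: 1 of 6.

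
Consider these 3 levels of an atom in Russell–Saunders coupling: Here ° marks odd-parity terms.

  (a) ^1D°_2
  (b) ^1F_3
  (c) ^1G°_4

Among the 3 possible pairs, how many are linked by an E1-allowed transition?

2

(a)–(b): allowed.
(a)–(c): forbidden (parity, ΔL, ΔJ).
(b)–(c): allowed.
Allowed pairs: 2 of 3.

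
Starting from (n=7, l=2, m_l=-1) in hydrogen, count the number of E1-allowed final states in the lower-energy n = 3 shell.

2

E1 requires Δl = ±1, so l_f ∈ {1, 3}; with 0 ≤ l_f ≤ n_f−1 = 2, the allowed l_f values are {1}.
For l_f = 1: m_f ∈ {m_i−1, m_i, m_i+1} ∩ [−1, 1] = {-1, 0} → 2 states.
Total: 2.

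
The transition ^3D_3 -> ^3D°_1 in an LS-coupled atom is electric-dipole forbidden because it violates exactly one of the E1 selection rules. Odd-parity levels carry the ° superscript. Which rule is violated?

the ΔJ = 0, ±1 rule

ΔL = 0, ±1 (not L=0↔0): L: 2 → 2, ΔL = +0 — satisfied.
ΔJ = 0, ±1 (not J=0↔0): J: 3 → 1, ΔJ = -2 — violated.
Parity must change: even → odd — satisfied.
ΔS = 0: S: 1 → 1 — satisfied.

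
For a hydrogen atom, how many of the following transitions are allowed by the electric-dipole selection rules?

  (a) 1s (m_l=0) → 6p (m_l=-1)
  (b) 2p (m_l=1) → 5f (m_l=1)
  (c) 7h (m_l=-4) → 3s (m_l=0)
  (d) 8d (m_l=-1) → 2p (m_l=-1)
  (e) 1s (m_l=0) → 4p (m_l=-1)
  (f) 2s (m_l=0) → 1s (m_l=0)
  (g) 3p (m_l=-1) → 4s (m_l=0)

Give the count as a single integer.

(a) allowed
(b) forbidden — Δl = +2 (E1 requires Δl = ±1)
(c) forbidden — Δl = -5 (E1 requires Δl = ±1); Δm_l = +4 (E1 requires Δm_l = 0, ±1)
(d) allowed
(e) allowed
(f) forbidden — Δl = +0 (E1 requires Δl = ±1)
(g) allowed
Total allowed: 4 of 7.

4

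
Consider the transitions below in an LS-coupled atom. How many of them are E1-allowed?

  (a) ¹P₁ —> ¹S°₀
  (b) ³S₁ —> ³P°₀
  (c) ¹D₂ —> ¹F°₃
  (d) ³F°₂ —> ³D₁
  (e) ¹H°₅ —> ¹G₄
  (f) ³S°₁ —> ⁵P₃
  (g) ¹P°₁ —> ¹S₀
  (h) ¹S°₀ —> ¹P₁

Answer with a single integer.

7

(a) allowed
(b) allowed
(c) allowed
(d) allowed
(e) allowed
(f) forbidden (ΔS, ΔJ fail)
(g) allowed
(h) allowed
Total allowed: 7 of 8.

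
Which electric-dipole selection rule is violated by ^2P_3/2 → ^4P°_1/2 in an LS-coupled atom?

Initial level: S=1/2, L=1, J=3/2, parity even. Final level: S=3/2, L=1, J=1/2, parity odd.
Parity must change: even → odd — ok.
ΔL = 0, ±1 (not L=0↔0): L: 1 → 1, ΔL = +0 — ok.
ΔJ = 0, ±1 (not J=0↔0): J: 3/2 → 1/2, ΔJ = -1 — ok.
ΔS = 0: S: 1/2 → 3/2 — fails.

the ΔS = 0 rule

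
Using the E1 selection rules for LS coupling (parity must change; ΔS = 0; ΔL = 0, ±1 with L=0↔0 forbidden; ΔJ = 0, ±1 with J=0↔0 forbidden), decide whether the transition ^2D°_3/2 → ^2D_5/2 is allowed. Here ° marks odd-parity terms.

ΔL = 0, ±1 (not L=0↔0): L: 2 → 2, ΔL = +0 — ✓.
ΔJ = 0, ±1 (not J=0↔0): J: 3/2 → 5/2, ΔJ = +1 — ✓.
ΔS = 0: S: 1/2 → 1/2 — ✓.
Parity must change: odd → even — ✓.
All four E1 rules are satisfied.

allowed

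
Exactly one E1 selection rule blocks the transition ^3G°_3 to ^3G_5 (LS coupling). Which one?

the ΔJ = 0, ±1 rule

Reading off the term symbols: S 1→1, L 4→4, J 3→5, parity odd→even.
Parity must change: odd → even — passes.
ΔS = 0: S: 1 → 1 — passes.
ΔL = 0, ±1 (not L=0↔0): L: 4 → 4, ΔL = +0 — passes.
ΔJ = 0, ±1 (not J=0↔0): J: 3 → 5, ΔJ = +2 — fails.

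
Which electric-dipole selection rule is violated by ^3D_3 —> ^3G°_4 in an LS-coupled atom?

ΔJ = 0, ±1 (not J=0↔0): J: 3 → 4, ΔJ = +1 — passes.
ΔL = 0, ±1 (not L=0↔0): L: 2 → 4, ΔL = +2 — fails.
Parity must change: even → odd — passes.
ΔS = 0: S: 1 → 1 — passes.

the ΔL = 0, ±1 rule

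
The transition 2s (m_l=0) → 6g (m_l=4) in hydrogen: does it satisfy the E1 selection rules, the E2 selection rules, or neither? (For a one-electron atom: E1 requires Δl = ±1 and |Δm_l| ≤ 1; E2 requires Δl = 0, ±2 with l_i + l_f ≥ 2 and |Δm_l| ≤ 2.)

Δl = 4 − 0 = +4; l_i + l_f = 4.
Δm_l = +4.
E1 (Δl = ±1, |Δm_l| ≤ 1): not satisfied.
E2 (Δl = 0,±2, l_i+l_f ≥ 2, |Δm_l| ≤ 2): not satisfied.

neither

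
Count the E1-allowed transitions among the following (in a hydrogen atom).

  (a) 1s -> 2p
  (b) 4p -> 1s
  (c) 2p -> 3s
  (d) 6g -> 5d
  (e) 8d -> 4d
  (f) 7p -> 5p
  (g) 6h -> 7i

4

(a) allowed
(b) allowed
(c) allowed
(d) forbidden — Δl = -2 (E1 requires Δl = ±1)
(e) forbidden — Δl = +0 (E1 requires Δl = ±1)
(f) forbidden — Δl = +0 (E1 requires Δl = ±1)
(g) allowed
Total allowed: 4 of 7.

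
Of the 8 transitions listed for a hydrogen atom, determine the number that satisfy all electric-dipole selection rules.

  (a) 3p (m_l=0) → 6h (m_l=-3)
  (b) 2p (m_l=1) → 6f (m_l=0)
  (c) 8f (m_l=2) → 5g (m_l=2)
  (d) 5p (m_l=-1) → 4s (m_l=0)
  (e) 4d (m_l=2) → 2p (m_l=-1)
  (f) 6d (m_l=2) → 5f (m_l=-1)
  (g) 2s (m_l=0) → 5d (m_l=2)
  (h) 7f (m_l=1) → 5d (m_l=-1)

(a) forbidden — Δl = +4 (E1 requires Δl = ±1); Δm_l = -3 (E1 requires Δm_l = 0, ±1)
(b) forbidden — Δl = +2 (E1 requires Δl = ±1)
(c) allowed
(d) allowed
(e) forbidden — Δm_l = -3 (E1 requires Δm_l = 0, ±1)
(f) forbidden — Δm_l = -3 (E1 requires Δm_l = 0, ±1)
(g) forbidden — Δl = +2 (E1 requires Δl = ±1); Δm_l = +2 (E1 requires Δm_l = 0, ±1)
(h) forbidden — Δm_l = -2 (E1 requires Δm_l = 0, ±1)
Total allowed: 2 of 8.

2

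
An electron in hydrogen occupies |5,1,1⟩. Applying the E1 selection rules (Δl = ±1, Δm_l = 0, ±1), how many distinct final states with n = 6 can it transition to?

E1 requires Δl = ±1, so l_f ∈ {0, 2}; with 0 ≤ l_f ≤ n_f−1 = 5, the allowed l_f values are {0, 2}.
For l_f = 0: m_f ∈ {m_i−1, m_i, m_i+1} ∩ [−0, 0] = {0} → 1 state.
For l_f = 2: m_f ∈ {m_i−1, m_i, m_i+1} ∩ [−2, 2] = {0, 1, 2} → 3 states.
Total: 4.

4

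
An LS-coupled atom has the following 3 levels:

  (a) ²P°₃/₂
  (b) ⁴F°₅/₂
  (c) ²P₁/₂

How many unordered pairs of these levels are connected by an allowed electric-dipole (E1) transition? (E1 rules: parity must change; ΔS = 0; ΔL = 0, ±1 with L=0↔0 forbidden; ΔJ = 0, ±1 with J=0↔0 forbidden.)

1

(a)–(b): forbidden (parity, ΔS, ΔL).
(a)–(c): allowed.
(b)–(c): forbidden (ΔS, ΔL, ΔJ).
Allowed pairs: 1 of 3.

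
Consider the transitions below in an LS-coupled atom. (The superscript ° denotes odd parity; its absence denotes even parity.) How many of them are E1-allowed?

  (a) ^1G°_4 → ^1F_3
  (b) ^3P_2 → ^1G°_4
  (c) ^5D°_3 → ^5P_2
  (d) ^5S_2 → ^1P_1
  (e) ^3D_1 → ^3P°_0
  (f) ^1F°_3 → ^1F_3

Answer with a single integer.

4

(a) allowed
(b) forbidden (ΔS, ΔL, ΔJ fail)
(c) allowed
(d) forbidden (parity, ΔS fail)
(e) allowed
(f) allowed
Total allowed: 4 of 6.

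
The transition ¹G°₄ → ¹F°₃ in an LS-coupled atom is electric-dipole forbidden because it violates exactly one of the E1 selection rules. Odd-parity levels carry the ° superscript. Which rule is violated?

parity

ΔS = 0: S: 0 → 0 — satisfied.
ΔJ = 0, ±1 (not J=0↔0): J: 4 → 3, ΔJ = -1 — satisfied.
ΔL = 0, ±1 (not L=0↔0): L: 4 → 3, ΔL = -1 — satisfied.
Parity must change: odd → odd — violated.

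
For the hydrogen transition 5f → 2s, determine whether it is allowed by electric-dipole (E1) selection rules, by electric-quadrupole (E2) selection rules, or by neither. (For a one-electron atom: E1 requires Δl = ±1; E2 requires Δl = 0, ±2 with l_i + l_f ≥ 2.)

Δl = 0 − 3 = -3; l_i + l_f = 3.
E1 (Δl = ±1): not satisfied.
E2 (Δl = 0,±2, l_i+l_f ≥ 2): not satisfied.

neither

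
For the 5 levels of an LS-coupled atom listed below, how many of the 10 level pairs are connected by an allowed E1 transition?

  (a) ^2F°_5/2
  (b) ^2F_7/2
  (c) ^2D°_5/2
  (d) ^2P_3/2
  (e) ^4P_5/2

(a)–(b): allowed.
(a)–(c): forbidden (parity).
(a)–(d): forbidden (ΔL).
(a)–(e): forbidden (ΔS, ΔL).
(b)–(c): allowed.
(b)–(d): forbidden (parity, ΔL, ΔJ).
(b)–(e): forbidden (parity, ΔS, ΔL).
(c)–(d): allowed.
(c)–(e): forbidden (ΔS).
(d)–(e): forbidden (parity, ΔS).
Allowed pairs: 3 of 10.

3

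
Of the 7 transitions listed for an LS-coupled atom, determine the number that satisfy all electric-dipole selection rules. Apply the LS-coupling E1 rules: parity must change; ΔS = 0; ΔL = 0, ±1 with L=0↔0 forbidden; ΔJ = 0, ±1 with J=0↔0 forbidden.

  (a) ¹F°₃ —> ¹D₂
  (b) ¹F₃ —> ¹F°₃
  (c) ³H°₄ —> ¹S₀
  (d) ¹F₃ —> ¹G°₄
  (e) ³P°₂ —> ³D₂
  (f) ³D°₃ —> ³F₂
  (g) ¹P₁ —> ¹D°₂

6

(a) allowed
(b) allowed
(c) forbidden (ΔS, ΔL, ΔJ fail)
(d) allowed
(e) allowed
(f) allowed
(g) allowed
Total allowed: 6 of 7.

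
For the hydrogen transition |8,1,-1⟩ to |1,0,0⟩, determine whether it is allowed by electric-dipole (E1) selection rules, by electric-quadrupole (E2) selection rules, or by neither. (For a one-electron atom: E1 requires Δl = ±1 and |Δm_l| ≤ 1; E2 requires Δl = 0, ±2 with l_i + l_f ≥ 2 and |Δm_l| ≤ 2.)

E1

Δl = 0 − 1 = -1; l_i + l_f = 1.
Δm_l = +1.
E1 (Δl = ±1, |Δm_l| ≤ 1): satisfied.
E2 (Δl = 0,±2, l_i+l_f ≥ 2, |Δm_l| ≤ 2): not satisfied.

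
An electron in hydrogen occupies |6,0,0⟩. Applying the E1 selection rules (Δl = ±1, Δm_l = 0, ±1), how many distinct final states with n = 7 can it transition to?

E1 requires Δl = ±1, so l_f ∈ {-1, 1}; with 0 ≤ l_f ≤ n_f−1 = 6, the allowed l_f values are {1}.
For l_f = 1: m_f ∈ {m_i−1, m_i, m_i+1} ∩ [−1, 1] = {-1, 0, 1} → 3 states.
Total: 3.

3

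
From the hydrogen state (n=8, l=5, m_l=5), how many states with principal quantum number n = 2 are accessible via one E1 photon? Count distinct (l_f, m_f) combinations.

E1 requires l_f ∈ {4, 6}, but neither lies in [0, 1], so no final state is reachable.
Total: 0.

0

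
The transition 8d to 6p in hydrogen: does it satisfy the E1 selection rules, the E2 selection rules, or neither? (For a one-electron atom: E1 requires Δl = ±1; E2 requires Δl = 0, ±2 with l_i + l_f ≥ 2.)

Δl = 1 − 2 = -1; l_i + l_f = 3.
E1 (Δl = ±1): satisfied.
E2 (Δl = 0,±2, l_i+l_f ≥ 2): not satisfied.

E1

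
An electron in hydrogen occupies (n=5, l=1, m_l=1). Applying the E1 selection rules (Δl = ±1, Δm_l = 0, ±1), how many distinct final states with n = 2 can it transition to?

1

E1 requires Δl = ±1, so l_f ∈ {0, 2}; with 0 ≤ l_f ≤ n_f−1 = 1, the allowed l_f values are {0}.
For l_f = 0: m_f ∈ {m_i−1, m_i, m_i+1} ∩ [−0, 0] = {0} → 1 state.
Total: 1.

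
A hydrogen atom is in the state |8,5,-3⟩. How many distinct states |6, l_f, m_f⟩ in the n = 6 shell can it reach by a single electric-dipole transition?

3

E1 requires Δl = ±1, so l_f ∈ {4, 6}; with 0 ≤ l_f ≤ n_f−1 = 5, the allowed l_f values are {4}.
For l_f = 4: m_f ∈ {m_i−1, m_i, m_i+1} ∩ [−4, 4] = {-4, -3, -2} → 3 states.
Total: 3.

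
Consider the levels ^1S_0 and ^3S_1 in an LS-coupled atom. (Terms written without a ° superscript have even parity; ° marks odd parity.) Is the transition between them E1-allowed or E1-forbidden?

forbidden

ΔL = 0, ±1 (not L=0↔0): L: 0 → 0, ΔL = +0 — fails.
Parity must change: even → even — fails.
ΔS = 0: S: 0 → 1 — fails.
ΔJ = 0, ±1 (not J=0↔0): J: 0 → 1, ΔJ = +1 — passes.
Rule(s) violated: parity, ΔS, ΔL.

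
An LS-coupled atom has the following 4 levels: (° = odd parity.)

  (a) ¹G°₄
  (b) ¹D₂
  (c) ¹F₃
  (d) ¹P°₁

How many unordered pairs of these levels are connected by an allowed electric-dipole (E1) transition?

(a)–(b): forbidden (ΔL, ΔJ).
(a)–(c): allowed.
(a)–(d): forbidden (parity, ΔL, ΔJ).
(b)–(c): forbidden (parity).
(b)–(d): allowed.
(c)–(d): forbidden (ΔL, ΔJ).
Allowed pairs: 2 of 6.

2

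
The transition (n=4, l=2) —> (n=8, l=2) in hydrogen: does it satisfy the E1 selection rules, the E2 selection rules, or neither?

E2

Δl = 2 − 2 = +0; l_i + l_f = 4.
E1 (Δl = ±1): not satisfied.
E2 (Δl = 0,±2, l_i+l_f ≥ 2): satisfied.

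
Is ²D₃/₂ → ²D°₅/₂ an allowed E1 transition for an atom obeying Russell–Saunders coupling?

allowed

ΔS = 0: S: 1/2 → 1/2 — ✓.
Parity must change: even → odd — ✓.
ΔL = 0, ±1 (not L=0↔0): L: 2 → 2, ΔL = +0 — ✓.
ΔJ = 0, ±1 (not J=0↔0): J: 3/2 → 5/2, ΔJ = +1 — ✓.
All four E1 rules are satisfied.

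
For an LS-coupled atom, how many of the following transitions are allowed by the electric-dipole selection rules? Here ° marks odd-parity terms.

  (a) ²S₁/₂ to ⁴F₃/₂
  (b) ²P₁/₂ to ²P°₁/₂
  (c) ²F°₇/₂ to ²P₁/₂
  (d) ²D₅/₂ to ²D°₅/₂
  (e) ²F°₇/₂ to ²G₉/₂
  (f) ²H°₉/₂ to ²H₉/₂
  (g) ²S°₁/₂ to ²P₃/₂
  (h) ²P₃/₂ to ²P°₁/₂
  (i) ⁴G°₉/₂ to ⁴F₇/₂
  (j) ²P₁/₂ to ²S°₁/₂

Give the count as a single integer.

(a) forbidden (parity, ΔS, ΔL fail)
(b) allowed
(c) forbidden (ΔL, ΔJ fail)
(d) allowed
(e) allowed
(f) allowed
(g) allowed
(h) allowed
(i) allowed
(j) allowed
Total allowed: 8 of 10.

8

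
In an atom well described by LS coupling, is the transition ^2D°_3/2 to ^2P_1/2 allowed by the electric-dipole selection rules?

allowed

Initial level: S=1/2, L=2, J=3/2, parity odd. Final level: S=1/2, L=1, J=1/2, parity even.
Parity must change: odd → even — ok.
ΔJ = 0, ±1 (not J=0↔0): J: 3/2 → 1/2, ΔJ = -1 — ok.
ΔL = 0, ±1 (not L=0↔0): L: 2 → 1, ΔL = -1 — ok.
ΔS = 0: S: 1/2 → 1/2 — ok.
All four E1 rules are satisfied.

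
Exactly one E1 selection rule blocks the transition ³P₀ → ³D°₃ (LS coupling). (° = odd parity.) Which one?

ΔL = 0, ±1 (not L=0↔0): L: 1 → 2, ΔL = +1 — ✓.
ΔS = 0: S: 1 → 1 — ✓.
ΔJ = 0, ±1 (not J=0↔0): J: 0 → 3, ΔJ = +3 — ✗.
Parity must change: even → odd — ✓.

the ΔJ = 0, ±1 rule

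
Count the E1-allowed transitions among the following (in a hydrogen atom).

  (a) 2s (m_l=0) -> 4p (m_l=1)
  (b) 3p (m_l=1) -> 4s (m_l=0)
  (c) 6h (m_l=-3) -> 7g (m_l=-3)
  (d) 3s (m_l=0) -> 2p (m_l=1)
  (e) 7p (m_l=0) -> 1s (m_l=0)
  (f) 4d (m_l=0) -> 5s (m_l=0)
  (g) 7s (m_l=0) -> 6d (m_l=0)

5

(a) allowed
(b) allowed
(c) allowed
(d) allowed
(e) allowed
(f) forbidden — Δl = -2 (E1 requires Δl = ±1)
(g) forbidden — Δl = +2 (E1 requires Δl = ±1)
Total allowed: 5 of 7.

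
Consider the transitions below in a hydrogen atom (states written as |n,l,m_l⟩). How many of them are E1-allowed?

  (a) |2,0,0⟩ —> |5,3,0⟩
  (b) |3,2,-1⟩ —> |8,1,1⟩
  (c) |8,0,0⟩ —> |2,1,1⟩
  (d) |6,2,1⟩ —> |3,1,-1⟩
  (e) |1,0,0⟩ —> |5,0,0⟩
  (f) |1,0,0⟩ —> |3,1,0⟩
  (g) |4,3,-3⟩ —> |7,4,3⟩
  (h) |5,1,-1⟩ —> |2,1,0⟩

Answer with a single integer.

(a) forbidden — Δl = +3 (E1 requires Δl = ±1)
(b) forbidden — Δm_l = +2 (E1 requires Δm_l = 0, ±1)
(c) allowed
(d) forbidden — Δm_l = -2 (E1 requires Δm_l = 0, ±1)
(e) forbidden — Δl = +0 (E1 requires Δl = ±1)
(f) allowed
(g) forbidden — Δm_l = +6 (E1 requires Δm_l = 0, ±1)
(h) forbidden — Δl = +0 (E1 requires Δl = ±1)
Total allowed: 2 of 8.

2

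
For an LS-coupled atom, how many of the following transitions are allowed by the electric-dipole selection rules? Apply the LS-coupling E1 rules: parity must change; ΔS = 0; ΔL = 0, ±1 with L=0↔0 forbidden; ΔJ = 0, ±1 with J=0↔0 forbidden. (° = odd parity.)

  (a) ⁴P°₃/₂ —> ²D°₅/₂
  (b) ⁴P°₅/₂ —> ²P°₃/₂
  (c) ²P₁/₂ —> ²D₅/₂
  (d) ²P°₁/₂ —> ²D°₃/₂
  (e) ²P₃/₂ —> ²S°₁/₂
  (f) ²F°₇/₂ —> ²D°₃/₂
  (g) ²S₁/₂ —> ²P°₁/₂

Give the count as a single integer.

(a) forbidden (parity, ΔS fail)
(b) forbidden (parity, ΔS fail)
(c) forbidden (parity, ΔJ fail)
(d) forbidden (parity fails)
(e) allowed
(f) forbidden (parity, ΔJ fail)
(g) allowed
Total allowed: 2 of 7.

2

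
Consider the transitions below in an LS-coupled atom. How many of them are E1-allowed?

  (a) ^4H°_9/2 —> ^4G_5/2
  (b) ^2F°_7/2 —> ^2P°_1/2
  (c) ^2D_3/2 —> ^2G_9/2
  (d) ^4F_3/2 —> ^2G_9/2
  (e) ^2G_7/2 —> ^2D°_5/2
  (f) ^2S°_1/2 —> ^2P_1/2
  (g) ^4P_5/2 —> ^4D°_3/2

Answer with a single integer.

2

(a) forbidden (ΔJ fails)
(b) forbidden (parity, ΔL, ΔJ fail)
(c) forbidden (parity, ΔL, ΔJ fail)
(d) forbidden (parity, ΔS, ΔJ fail)
(e) forbidden (ΔL fails)
(f) allowed
(g) allowed
Total allowed: 2 of 7.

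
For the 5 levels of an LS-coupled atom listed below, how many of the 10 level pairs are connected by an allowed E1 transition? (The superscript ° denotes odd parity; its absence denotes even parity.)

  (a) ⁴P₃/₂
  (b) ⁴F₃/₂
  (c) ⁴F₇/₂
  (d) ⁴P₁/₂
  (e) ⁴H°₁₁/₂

0

(a)–(b): forbidden (parity, ΔL).
(a)–(c): forbidden (parity, ΔL, ΔJ).
(a)–(d): forbidden (parity).
(a)–(e): forbidden (ΔL, ΔJ).
(b)–(c): forbidden (parity, ΔJ).
(b)–(d): forbidden (parity, ΔL).
(b)–(e): forbidden (ΔL, ΔJ).
(c)–(d): forbidden (parity, ΔL, ΔJ).
(c)–(e): forbidden (ΔL, ΔJ).
(d)–(e): forbidden (ΔL, ΔJ).
Allowed pairs: 0 of 10.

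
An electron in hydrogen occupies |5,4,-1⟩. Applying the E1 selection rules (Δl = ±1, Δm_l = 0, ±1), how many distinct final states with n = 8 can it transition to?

6

E1 requires Δl = ±1, so l_f ∈ {3, 5}; with 0 ≤ l_f ≤ n_f−1 = 7, the allowed l_f values are {3, 5}.
For l_f = 3: m_f ∈ {m_i−1, m_i, m_i+1} ∩ [−3, 3] = {-2, -1, 0} → 3 states.
For l_f = 5: m_f ∈ {m_i−1, m_i, m_i+1} ∩ [−5, 5] = {-2, -1, 0} → 3 states.
Total: 6.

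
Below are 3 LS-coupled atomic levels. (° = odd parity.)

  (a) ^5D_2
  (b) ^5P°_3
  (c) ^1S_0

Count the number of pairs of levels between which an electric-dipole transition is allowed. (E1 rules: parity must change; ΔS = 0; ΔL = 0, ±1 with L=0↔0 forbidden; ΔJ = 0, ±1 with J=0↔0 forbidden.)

1

(a)–(b): allowed.
(a)–(c): forbidden (parity, ΔS, ΔL, ΔJ).
(b)–(c): forbidden (ΔS, ΔJ).
Allowed pairs: 1 of 3.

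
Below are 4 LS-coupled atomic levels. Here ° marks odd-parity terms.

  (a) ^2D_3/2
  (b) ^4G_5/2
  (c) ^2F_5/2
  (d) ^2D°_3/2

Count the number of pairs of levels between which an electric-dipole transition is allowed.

2

(a)–(b): forbidden (parity, ΔS, ΔL).
(a)–(c): forbidden (parity).
(a)–(d): allowed.
(b)–(c): forbidden (parity, ΔS).
(b)–(d): forbidden (ΔS, ΔL).
(c)–(d): allowed.
Allowed pairs: 2 of 6.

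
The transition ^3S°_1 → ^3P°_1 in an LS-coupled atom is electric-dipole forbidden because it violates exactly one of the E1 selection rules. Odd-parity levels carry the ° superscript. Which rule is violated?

ΔS = 0: S: 1 → 1 — ok.
Parity must change: odd → odd — fails.
ΔJ = 0, ±1 (not J=0↔0): J: 1 → 1, ΔJ = +0 — ok.
ΔL = 0, ±1 (not L=0↔0): L: 0 → 1, ΔL = +1 — ok.

parity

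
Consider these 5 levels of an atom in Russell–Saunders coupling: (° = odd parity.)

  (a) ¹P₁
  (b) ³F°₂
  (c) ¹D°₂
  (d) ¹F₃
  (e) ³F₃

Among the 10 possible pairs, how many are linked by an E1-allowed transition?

3

(a)–(b): forbidden (ΔS, ΔL).
(a)–(c): allowed.
(a)–(d): forbidden (parity, ΔL, ΔJ).
(a)–(e): forbidden (parity, ΔS, ΔL, ΔJ).
(b)–(c): forbidden (parity, ΔS).
(b)–(d): forbidden (ΔS).
(b)–(e): allowed.
(c)–(d): allowed.
(c)–(e): forbidden (ΔS).
(d)–(e): forbidden (parity, ΔS).
Allowed pairs: 3 of 10.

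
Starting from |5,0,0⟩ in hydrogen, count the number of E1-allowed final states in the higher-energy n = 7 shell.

E1 requires Δl = ±1, so l_f ∈ {-1, 1}; with 0 ≤ l_f ≤ n_f−1 = 6, the allowed l_f values are {1}.
For l_f = 1: m_f ∈ {m_i−1, m_i, m_i+1} ∩ [−1, 1] = {-1, 0, 1} → 3 states.
Total: 3.

3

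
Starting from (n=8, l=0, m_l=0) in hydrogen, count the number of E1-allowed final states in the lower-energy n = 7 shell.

3

E1 requires Δl = ±1, so l_f ∈ {-1, 1}; with 0 ≤ l_f ≤ n_f−1 = 6, the allowed l_f values are {1}.
For l_f = 1: m_f ∈ {m_i−1, m_i, m_i+1} ∩ [−1, 1] = {-1, 0, 1} → 3 states.
Total: 3.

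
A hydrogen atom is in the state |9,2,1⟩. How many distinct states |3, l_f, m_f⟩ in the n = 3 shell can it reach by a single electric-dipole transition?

E1 requires Δl = ±1, so l_f ∈ {1, 3}; with 0 ≤ l_f ≤ n_f−1 = 2, the allowed l_f values are {1}.
For l_f = 1: m_f ∈ {m_i−1, m_i, m_i+1} ∩ [−1, 1] = {0, 1} → 2 states.
Total: 2.

2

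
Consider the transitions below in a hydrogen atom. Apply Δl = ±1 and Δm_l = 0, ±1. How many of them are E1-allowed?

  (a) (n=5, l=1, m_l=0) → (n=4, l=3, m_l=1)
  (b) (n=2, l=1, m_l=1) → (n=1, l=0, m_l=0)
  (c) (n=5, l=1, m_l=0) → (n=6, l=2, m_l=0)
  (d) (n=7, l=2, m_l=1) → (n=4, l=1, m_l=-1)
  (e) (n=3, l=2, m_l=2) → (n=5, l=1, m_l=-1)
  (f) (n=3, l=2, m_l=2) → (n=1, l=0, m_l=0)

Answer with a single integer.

2

(a) forbidden — Δl = +2 (E1 requires Δl = ±1)
(b) allowed
(c) allowed
(d) forbidden — Δm_l = -2 (E1 requires Δm_l = 0, ±1)
(e) forbidden — Δm_l = -3 (E1 requires Δm_l = 0, ±1)
(f) forbidden — Δl = -2 (E1 requires Δl = ±1); Δm_l = -2 (E1 requires Δm_l = 0, ±1)
Total allowed: 2 of 6.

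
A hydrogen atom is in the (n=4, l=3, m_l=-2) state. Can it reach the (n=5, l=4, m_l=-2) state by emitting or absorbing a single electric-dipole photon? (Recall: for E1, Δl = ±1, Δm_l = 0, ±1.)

allowed

Δl = 4 − 3 = +1; the E1 rule Δl = ±1 is satisfied.
m_l: -2 → -2 (Δm_l = +0). |Δm_l| ≤ 1 satisfied.
All E1 selection rules are satisfied.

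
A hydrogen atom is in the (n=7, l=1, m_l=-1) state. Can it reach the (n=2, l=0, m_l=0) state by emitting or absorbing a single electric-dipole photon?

l: 1 → 0 (Δl = -1). Δl = ±1 satisfied.
m_l: -1 → 0 (Δm_l = +1). |Δm_l| ≤ 1 satisfied.
All E1 selection rules are satisfied.

allowed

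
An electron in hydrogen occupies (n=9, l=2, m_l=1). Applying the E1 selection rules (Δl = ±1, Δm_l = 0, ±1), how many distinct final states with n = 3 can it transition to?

E1 requires Δl = ±1, so l_f ∈ {1, 3}; with 0 ≤ l_f ≤ n_f−1 = 2, the allowed l_f values are {1}.
For l_f = 1: m_f ∈ {m_i−1, m_i, m_i+1} ∩ [−1, 1] = {0, 1} → 2 states.
Total: 2.

2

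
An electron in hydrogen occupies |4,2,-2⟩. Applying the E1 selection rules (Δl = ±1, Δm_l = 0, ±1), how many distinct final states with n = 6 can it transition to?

4

E1 requires Δl = ±1, so l_f ∈ {1, 3}; with 0 ≤ l_f ≤ n_f−1 = 5, the allowed l_f values are {1, 3}.
For l_f = 1: m_f ∈ {m_i−1, m_i, m_i+1} ∩ [−1, 1] = {-1} → 1 state.
For l_f = 3: m_f ∈ {m_i−1, m_i, m_i+1} ∩ [−3, 3] = {-3, -2, -1} → 3 states.
Total: 4.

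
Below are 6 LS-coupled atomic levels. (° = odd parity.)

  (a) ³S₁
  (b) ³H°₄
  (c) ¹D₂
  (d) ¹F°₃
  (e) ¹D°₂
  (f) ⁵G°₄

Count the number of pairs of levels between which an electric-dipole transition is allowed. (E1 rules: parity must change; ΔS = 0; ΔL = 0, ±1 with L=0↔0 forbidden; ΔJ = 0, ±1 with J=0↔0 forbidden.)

(a)–(b): forbidden (ΔL, ΔJ).
(a)–(c): forbidden (parity, ΔS, ΔL).
(a)–(d): forbidden (ΔS, ΔL, ΔJ).
(a)–(e): forbidden (ΔS, ΔL).
(a)–(f): forbidden (ΔS, ΔL, ΔJ).
(b)–(c): forbidden (ΔS, ΔL, ΔJ).
(b)–(d): forbidden (parity, ΔS, ΔL).
(b)–(e): forbidden (parity, ΔS, ΔL, ΔJ).
(b)–(f): forbidden (parity, ΔS).
(c)–(d): allowed.
(c)–(e): allowed.
(c)–(f): forbidden (ΔS, ΔL, ΔJ).
(d)–(e): forbidden (parity).
(d)–(f): forbidden (parity, ΔS).
(e)–(f): forbidden (parity, ΔS, ΔL, ΔJ).
Allowed pairs: 2 of 15.

2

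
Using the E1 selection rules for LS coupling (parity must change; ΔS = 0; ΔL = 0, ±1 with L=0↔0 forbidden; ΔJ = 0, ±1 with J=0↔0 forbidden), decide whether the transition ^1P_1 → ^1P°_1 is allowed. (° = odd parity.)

allowed

Parity must change: even → odd — satisfied.
ΔS = 0: S: 0 → 0 — satisfied.
ΔL = 0, ±1 (not L=0↔0): L: 1 → 1, ΔL = +0 — satisfied.
ΔJ = 0, ±1 (not J=0↔0): J: 1 → 1, ΔJ = +0 — satisfied.
All four E1 rules are satisfied.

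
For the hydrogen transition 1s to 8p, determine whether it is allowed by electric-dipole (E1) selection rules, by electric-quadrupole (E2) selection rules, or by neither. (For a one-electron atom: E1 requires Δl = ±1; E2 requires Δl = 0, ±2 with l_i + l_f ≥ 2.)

Δl = 1 − 0 = +1; l_i + l_f = 1.
E1 (Δl = ±1): satisfied.
E2 (Δl = 0,±2, l_i+l_f ≥ 2): not satisfied.

E1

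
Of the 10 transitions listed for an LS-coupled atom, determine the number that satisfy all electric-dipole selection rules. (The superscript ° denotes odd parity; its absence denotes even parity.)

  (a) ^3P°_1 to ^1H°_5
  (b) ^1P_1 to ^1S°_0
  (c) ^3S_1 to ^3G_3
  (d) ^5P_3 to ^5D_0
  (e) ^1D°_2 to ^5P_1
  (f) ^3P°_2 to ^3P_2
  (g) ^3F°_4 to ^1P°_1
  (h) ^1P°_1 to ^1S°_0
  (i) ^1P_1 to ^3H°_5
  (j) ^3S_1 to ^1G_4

(a) forbidden (parity, ΔS, ΔL, ΔJ fail)
(b) allowed
(c) forbidden (parity, ΔL, ΔJ fail)
(d) forbidden (parity, ΔJ fail)
(e) forbidden (ΔS fails)
(f) allowed
(g) forbidden (parity, ΔS, ΔL, ΔJ fail)
(h) forbidden (parity fails)
(i) forbidden (ΔS, ΔL, ΔJ fail)
(j) forbidden (parity, ΔS, ΔL, ΔJ fail)
Total allowed: 2 of 10.

2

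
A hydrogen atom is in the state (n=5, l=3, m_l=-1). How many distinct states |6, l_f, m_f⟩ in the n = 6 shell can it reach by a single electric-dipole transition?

6

E1 requires Δl = ±1, so l_f ∈ {2, 4}; with 0 ≤ l_f ≤ n_f−1 = 5, the allowed l_f values are {2, 4}.
For l_f = 2: m_f ∈ {m_i−1, m_i, m_i+1} ∩ [−2, 2] = {-2, -1, 0} → 3 states.
For l_f = 4: m_f ∈ {m_i−1, m_i, m_i+1} ∩ [−4, 4] = {-2, -1, 0} → 3 states.
Total: 6.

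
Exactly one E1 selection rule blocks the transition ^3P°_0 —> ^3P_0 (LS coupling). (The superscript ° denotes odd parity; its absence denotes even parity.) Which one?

the J=0 ↔ J=0 exclusion

Initial level: S=1, L=1, J=0, parity odd. Final level: S=1, L=1, J=0, parity even.
Parity must change: odd → even — satisfied.
ΔS = 0: S: 1 → 1 — satisfied.
ΔL = 0, ±1 (not L=0↔0): L: 1 → 1, ΔL = +0 — satisfied.
ΔJ = 0, ±1 (not J=0↔0): J: 0 → 0, ΔJ = +0 — violated.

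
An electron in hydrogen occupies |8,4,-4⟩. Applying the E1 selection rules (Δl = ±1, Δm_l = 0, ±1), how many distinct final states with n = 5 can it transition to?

E1 requires Δl = ±1, so l_f ∈ {3, 5}; with 0 ≤ l_f ≤ n_f−1 = 4, the allowed l_f values are {3}.
For l_f = 3: m_f ∈ {m_i−1, m_i, m_i+1} ∩ [−3, 3] = {-3} → 1 state.
Total: 1.

1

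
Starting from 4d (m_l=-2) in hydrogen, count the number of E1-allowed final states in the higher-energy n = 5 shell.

4

E1 requires Δl = ±1, so l_f ∈ {1, 3}; with 0 ≤ l_f ≤ n_f−1 = 4, the allowed l_f values are {1, 3}.
For l_f = 1: m_f ∈ {m_i−1, m_i, m_i+1} ∩ [−1, 1] = {-1} → 1 state.
For l_f = 3: m_f ∈ {m_i−1, m_i, m_i+1} ∩ [−3, 3] = {-3, -2, -1} → 3 states.
Total: 4.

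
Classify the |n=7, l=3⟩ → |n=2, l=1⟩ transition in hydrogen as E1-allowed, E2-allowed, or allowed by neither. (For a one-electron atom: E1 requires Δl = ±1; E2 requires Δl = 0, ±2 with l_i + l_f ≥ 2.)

E2

Δl = 1 − 3 = -2; l_i + l_f = 4.
E1 (Δl = ±1): not satisfied.
E2 (Δl = 0,±2, l_i+l_f ≥ 2): satisfied.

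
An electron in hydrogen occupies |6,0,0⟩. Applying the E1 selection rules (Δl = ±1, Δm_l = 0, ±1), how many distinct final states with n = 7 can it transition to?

3

E1 requires Δl = ±1, so l_f ∈ {-1, 1}; with 0 ≤ l_f ≤ n_f−1 = 6, the allowed l_f values are {1}.
For l_f = 1: m_f ∈ {m_i−1, m_i, m_i+1} ∩ [−1, 1] = {-1, 0, 1} → 3 states.
Total: 3.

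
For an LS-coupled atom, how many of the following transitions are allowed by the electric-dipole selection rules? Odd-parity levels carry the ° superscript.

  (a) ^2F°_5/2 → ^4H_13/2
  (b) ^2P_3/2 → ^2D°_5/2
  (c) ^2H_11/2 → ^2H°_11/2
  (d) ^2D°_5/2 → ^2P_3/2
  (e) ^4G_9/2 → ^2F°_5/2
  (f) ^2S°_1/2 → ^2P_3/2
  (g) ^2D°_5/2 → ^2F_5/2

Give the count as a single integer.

(a) forbidden (ΔS, ΔL, ΔJ fail)
(b) allowed
(c) allowed
(d) allowed
(e) forbidden (ΔS, ΔJ fail)
(f) allowed
(g) allowed
Total allowed: 5 of 7.

5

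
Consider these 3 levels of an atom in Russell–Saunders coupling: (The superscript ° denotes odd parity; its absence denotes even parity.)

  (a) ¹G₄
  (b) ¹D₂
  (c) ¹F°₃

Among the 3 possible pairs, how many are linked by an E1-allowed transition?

(a)–(b): forbidden (parity, ΔL, ΔJ).
(a)–(c): allowed.
(b)–(c): allowed.
Allowed pairs: 2 of 3.

2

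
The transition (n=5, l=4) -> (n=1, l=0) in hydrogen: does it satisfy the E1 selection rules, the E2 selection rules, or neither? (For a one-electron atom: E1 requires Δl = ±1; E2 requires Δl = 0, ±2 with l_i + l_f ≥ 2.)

Δl = 0 − 4 = -4; l_i + l_f = 4.
E1 (Δl = ±1): not satisfied.
E2 (Δl = 0,±2, l_i+l_f ≥ 2): not satisfied.

neither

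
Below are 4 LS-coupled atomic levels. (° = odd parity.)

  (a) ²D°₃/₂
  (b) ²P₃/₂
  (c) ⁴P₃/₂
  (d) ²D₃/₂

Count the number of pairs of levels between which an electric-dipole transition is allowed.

2

(a)–(b): allowed.
(a)–(c): forbidden (ΔS).
(a)–(d): allowed.
(b)–(c): forbidden (parity, ΔS).
(b)–(d): forbidden (parity).
(c)–(d): forbidden (parity, ΔS).
Allowed pairs: 2 of 6.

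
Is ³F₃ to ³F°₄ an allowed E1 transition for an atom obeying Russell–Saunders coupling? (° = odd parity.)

allowed

Parity must change: even → odd — passes.
ΔS = 0: S: 1 → 1 — passes.
ΔL = 0, ±1 (not L=0↔0): L: 3 → 3, ΔL = +0 — passes.
ΔJ = 0, ±1 (not J=0↔0): J: 3 → 4, ΔJ = +1 — passes.
All four E1 rules are satisfied.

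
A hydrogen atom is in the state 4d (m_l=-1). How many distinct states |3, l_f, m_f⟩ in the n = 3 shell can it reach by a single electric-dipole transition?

E1 requires Δl = ±1, so l_f ∈ {1, 3}; with 0 ≤ l_f ≤ n_f−1 = 2, the allowed l_f values are {1}.
For l_f = 1: m_f ∈ {m_i−1, m_i, m_i+1} ∩ [−1, 1] = {-1, 0} → 2 states.
Total: 2.

2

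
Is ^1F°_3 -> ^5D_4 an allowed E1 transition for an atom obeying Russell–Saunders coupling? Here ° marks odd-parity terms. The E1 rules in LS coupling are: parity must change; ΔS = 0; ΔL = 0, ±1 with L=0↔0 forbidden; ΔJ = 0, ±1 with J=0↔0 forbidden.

forbidden

Reading off the term symbols: S 0→2, L 3→2, J 3→4, parity odd→even.
Parity must change: odd → even — ok.
ΔS = 0: S: 0 → 2 — fails.
ΔL = 0, ±1 (not L=0↔0): L: 3 → 2, ΔL = -1 — ok.
ΔJ = 0, ±1 (not J=0↔0): J: 3 → 4, ΔJ = +1 — ok.
Rule(s) violated: ΔS.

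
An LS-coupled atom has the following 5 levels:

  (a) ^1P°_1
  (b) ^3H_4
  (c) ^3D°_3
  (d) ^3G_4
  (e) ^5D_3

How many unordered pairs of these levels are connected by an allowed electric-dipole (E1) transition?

(a)–(b): forbidden (ΔS, ΔL, ΔJ).
(a)–(c): forbidden (parity, ΔS, ΔJ).
(a)–(d): forbidden (ΔS, ΔL, ΔJ).
(a)–(e): forbidden (ΔS, ΔJ).
(b)–(c): forbidden (ΔL).
(b)–(d): forbidden (parity).
(b)–(e): forbidden (parity, ΔS, ΔL).
(c)–(d): forbidden (ΔL).
(c)–(e): forbidden (ΔS).
(d)–(e): forbidden (parity, ΔS, ΔL).
Allowed pairs: 0 of 10.

0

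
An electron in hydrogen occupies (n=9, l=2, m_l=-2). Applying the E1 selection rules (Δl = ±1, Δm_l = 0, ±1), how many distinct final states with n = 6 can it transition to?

E1 requires Δl = ±1, so l_f ∈ {1, 3}; with 0 ≤ l_f ≤ n_f−1 = 5, the allowed l_f values are {1, 3}.
For l_f = 1: m_f ∈ {m_i−1, m_i, m_i+1} ∩ [−1, 1] = {-1} → 1 state.
For l_f = 3: m_f ∈ {m_i−1, m_i, m_i+1} ∩ [−3, 3] = {-3, -2, -1} → 3 states.
Total: 4.

4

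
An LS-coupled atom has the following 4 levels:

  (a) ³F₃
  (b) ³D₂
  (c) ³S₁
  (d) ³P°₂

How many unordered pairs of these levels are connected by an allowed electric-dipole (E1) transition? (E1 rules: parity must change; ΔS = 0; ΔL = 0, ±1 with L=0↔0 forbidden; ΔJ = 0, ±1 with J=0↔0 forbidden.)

2

(a)–(b): forbidden (parity).
(a)–(c): forbidden (parity, ΔL, ΔJ).
(a)–(d): forbidden (ΔL).
(b)–(c): forbidden (parity, ΔL).
(b)–(d): allowed.
(c)–(d): allowed.
Allowed pairs: 2 of 6.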